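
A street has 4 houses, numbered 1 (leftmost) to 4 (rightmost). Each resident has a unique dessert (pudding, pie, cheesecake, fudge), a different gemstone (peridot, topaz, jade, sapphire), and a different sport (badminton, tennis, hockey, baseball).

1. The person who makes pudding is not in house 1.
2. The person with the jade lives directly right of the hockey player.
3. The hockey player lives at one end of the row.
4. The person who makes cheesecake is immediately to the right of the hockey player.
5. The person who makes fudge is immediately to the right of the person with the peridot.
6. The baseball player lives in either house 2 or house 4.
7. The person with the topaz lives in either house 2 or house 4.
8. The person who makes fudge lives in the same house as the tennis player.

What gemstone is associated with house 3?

peridot

Clue 3: the hockey player is in house 1.
Clue 4: the person who makes cheesecake is in house 2.
That leaves pie as the dessert for house 1.
Clue 2: the person with the jade is in house 2.
So house 1 gets sapphire for gemstone.
House 3 gemstone: only peridot fits.
So house 4 gets topaz for gemstone.
From clue 5, the person who makes fudge must be in house 4.
From clue 8, the tennis player must be in house 4.
House 3 dessert: only pudding fits.
House 2 sport: only baseball fits.
So house 3 gets badminton for sport.
So: house 1 = pie/sapphire/hockey, house 2 = cheesecake/jade/baseball, house 3 = pudding/peridot/badminton, house 4 = fudge/topaz/tennis.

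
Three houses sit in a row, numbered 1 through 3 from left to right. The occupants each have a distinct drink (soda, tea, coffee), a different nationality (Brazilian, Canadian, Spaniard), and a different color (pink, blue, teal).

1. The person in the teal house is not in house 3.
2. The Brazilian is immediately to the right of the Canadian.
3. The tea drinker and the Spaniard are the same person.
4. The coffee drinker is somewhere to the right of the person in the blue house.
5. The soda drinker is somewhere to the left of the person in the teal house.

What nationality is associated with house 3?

Spaniard

Clue 5 places the soda drinker in house 1.
By clue 5, the person in the teal house is in house 2.
House 3 color: only pink fits.
That leaves Canadian as the nationality for house 1.
House 1's color must be blue (nothing else left).
From clue 2, the Brazilian must be in house 2.
That leaves Spaniard as the nationality for house 3.
Clue 3: the tea drinker is in house 3.
House 2's drink must be coffee (nothing else left).
So: house 1 = soda/Canadian/blue, house 2 = coffee/Brazilian/teal, house 3 = tea/Spaniard/pink.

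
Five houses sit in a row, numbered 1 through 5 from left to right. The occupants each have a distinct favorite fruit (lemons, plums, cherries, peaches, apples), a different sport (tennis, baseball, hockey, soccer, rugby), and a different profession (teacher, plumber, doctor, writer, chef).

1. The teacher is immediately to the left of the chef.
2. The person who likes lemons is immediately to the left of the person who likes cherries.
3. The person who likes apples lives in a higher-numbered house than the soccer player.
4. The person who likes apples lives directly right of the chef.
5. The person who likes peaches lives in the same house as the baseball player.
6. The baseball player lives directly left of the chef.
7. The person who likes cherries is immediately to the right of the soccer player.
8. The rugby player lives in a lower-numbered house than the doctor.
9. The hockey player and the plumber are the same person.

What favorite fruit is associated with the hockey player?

cherries

The person who likes apples is narrowed to house 3 or 4 or 5; consider each.
Placing it in house 3 and house 4 leads to a contradiction, so it's in house 5.
By clue 4, the chef is in house 4.
From clue 6, the baseball player must be in house 3.
From clue 1, the teacher must be in house 3.
Clue 5: the person who likes peaches is in house 3.
So house 4 gets plums for favorite fruit.
The person who likes lemons is in house 1 (clue 2).
By clue 7, the soccer player is in house 1.
House 2 favorite fruit: only cherries fits.
The doctor is in house 5 (clue 8).
The only profession still possible for house 1 is writer.
House 2's profession must be plumber (nothing else left).
Clue 9 places the hockey player in house 2.
So house 4 gets rugby for sport.
House 5 sport: only tennis fits.
So: house 1 = lemons/soccer/writer, house 2 = cherries/hockey/plumber, house 3 = peaches/baseball/teacher, house 4 = plums/rugby/chef, house 5 = apples/tennis/doctor.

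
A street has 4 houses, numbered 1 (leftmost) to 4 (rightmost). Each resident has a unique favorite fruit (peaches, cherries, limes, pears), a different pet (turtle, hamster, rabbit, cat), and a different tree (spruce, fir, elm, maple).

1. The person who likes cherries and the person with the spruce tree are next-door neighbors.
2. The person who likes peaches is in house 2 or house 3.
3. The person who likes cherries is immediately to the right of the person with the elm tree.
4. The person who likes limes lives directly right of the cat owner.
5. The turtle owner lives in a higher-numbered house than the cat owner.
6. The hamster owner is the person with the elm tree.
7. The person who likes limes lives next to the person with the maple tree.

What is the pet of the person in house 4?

turtle

House 1 favorite fruit: only pears fits.
The person who likes peaches is narrowed to house 2 or 3; consider each.
Placing it in house 3 leads to a contradiction, so it's in house 2.
The only pet still possible for house 1 is rabbit.
That leaves turtle as the pet for house 4.
So house 1 gets fir for tree.
The person who likes cherries is narrowed to house 3 or 4; consider each.
Placing it in house 4 leads to a contradiction, so it's in house 3.
By clue 3, the person with the elm tree is in house 2.
Clue 6 places the hamster owner in house 2.
The only favorite fruit still possible for house 4 is limes.
So house 3 gets cat for pet.
House 3's tree must be maple (nothing else left).
The only tree still possible for house 4 is spruce.
So: house 1 = pears/rabbit/fir, house 2 = peaches/hamster/elm, house 3 = cherries/cat/maple, house 4 = limes/turtle/spruce.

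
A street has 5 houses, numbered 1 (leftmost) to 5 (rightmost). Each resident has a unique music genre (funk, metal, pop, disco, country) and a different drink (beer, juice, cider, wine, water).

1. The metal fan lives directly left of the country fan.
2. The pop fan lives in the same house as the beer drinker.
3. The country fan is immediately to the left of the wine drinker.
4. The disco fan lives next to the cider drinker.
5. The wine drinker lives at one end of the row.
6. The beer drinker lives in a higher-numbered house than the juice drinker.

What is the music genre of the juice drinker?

funk

Clue 5 places the wine drinker in house 5.
By clue 3, the country fan is in house 4.
Clue 1 places the metal fan in house 3.
The only music genre still possible for house 2 is pop.
Clue 2 places the beer drinker in house 2.
By clue 6, the juice drinker is in house 1.
The only drink still possible for house 3 is water.
The only drink still possible for house 4 is cider.
Clue 4: the disco fan is in house 5.
That leaves funk as the music genre for house 1.
So: house 1 = funk/juice, house 2 = pop/beer, house 3 = metal/water, house 4 = country/cider, house 5 = disco/wine.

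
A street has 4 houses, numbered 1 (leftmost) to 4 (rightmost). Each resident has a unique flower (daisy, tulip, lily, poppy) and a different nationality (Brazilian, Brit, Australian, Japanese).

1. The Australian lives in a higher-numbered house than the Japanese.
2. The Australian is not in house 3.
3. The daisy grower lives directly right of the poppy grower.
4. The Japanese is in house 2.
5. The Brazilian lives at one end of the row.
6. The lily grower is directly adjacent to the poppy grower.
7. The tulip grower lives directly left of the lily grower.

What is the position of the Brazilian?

Clue 4 places the Japanese in house 2.
House 3 nationality: only Brit fits.
House 1 nationality: only Brazilian fits.
The only nationality still possible for house 4 is Australian.
The daisy grower is narrowed to house 2 or 3 or 4; consider each.
Placing it in house 2 and house 3 leads to a contradiction, so it's in house 4.
From clue 3, the poppy grower must be in house 3.
That leaves tulip as the flower for house 1.
House 2's flower must be lily (nothing else left).
So: house 1 = tulip/Brazilian, house 2 = lily/Japanese, house 3 = poppy/Brit, house 4 = daisy/Australian.

1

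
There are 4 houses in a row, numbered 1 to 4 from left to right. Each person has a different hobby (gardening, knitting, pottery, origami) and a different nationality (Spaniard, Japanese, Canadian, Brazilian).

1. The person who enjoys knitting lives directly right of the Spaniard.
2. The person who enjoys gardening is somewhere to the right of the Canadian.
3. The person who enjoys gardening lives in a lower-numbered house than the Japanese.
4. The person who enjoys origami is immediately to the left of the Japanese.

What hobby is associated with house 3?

So house 1 gets pottery for hobby.
That leaves knitting as the hobby for house 4.
The Spaniard is in house 3 (clue 1).
House 4 nationality: only Japanese fits.
By clue 4, the person who enjoys origami is in house 3.
House 2's hobby must be gardening (nothing else left).
By clue 2, the Canadian is in house 1.
House 2's nationality must be Brazilian (nothing else left).
So: house 1 = pottery/Canadian, house 2 = gardening/Brazilian, house 3 = origami/Spaniard, house 4 = knitting/Japanese.

origami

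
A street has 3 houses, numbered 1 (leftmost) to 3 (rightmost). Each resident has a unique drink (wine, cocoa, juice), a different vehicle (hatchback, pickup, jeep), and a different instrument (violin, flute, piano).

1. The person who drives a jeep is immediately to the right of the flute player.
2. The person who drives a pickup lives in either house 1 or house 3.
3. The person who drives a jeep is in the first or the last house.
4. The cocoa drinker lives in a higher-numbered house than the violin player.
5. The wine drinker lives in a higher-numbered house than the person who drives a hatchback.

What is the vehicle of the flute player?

The person who drives a jeep is in house 3 (clue 3).
House 1's drink must be juice (nothing else left).
That leaves hatchback as the vehicle for house 2.
That leaves piano as the instrument for house 3.
Clue 1 places the flute player in house 2.
The wine drinker is in house 3 (clue 5).
House 2 drink: only cocoa fits.
House 1 vehicle: only pickup fits.
That leaves violin as the instrument for house 1.
So: house 1 = juice/pickup/violin, house 2 = cocoa/hatchback/flute, house 3 = wine/jeep/piano.

hatchback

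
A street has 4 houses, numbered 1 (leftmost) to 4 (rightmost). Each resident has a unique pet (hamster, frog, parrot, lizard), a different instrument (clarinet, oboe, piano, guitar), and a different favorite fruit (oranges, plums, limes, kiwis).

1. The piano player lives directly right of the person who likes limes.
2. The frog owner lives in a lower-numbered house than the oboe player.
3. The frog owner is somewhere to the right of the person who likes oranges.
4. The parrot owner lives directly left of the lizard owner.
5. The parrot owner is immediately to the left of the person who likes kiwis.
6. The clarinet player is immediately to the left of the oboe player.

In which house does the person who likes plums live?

2

The only instrument still possible for house 1 is guitar.
The frog owner is narrowed to house 2 or 3; consider each.
Placing it in house 3 leads to a contradiction, so it's in house 2.
By clue 3, the person who likes oranges is in house 1.
Clue 4 places the parrot owner in house 3.
Clue 4: the lizard owner is in house 4.
The person who likes kiwis is in house 4 (clue 5).
That leaves hamster as the pet for house 1.
The only instrument still possible for house 2 is clarinet.
By clue 6, the oboe player is in house 3.
That leaves piano as the instrument for house 4.
Clue 1 places the person who likes limes in house 3.
House 2's favorite fruit must be plums (nothing else left).
So: house 1 = hamster/guitar/oranges, house 2 = frog/clarinet/plums, house 3 = parrot/oboe/limes, house 4 = lizard/piano/kiwis.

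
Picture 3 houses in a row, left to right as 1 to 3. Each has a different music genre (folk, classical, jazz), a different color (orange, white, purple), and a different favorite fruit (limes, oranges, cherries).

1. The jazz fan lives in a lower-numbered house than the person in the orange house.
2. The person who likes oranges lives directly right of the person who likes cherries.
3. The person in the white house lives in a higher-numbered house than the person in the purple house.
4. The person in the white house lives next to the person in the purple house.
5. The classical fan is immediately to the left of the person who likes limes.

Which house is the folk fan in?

3

House 3's music genre must be folk (nothing else left).
That leaves purple as the color for house 1.
House 1 favorite fruit: only cherries fits.
From clue 2, the person who likes oranges must be in house 2.
Clue 4 places the person in the white house in house 2.
House 3 color: only orange fits.
That leaves limes as the favorite fruit for house 3.
Clue 5: the classical fan is in house 2.
The only music genre still possible for house 1 is jazz.
So: house 1 = jazz/purple/cherries, house 2 = classical/white/oranges, house 3 = folk/orange/limes.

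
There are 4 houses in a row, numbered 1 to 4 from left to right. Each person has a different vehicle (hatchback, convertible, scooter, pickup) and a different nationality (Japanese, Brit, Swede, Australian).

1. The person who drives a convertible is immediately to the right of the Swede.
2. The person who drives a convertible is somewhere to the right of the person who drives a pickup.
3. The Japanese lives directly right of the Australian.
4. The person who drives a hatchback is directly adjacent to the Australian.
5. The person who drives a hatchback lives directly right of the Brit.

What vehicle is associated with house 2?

That leaves Japanese as the nationality for house 4.
From clue 3, the Australian must be in house 3.
That leaves Swede as the nationality for house 2.
By clue 1, the person who drives a convertible is in house 3.
The person who drives a hatchback is in house 2 (clue 5).
So house 1 gets pickup for vehicle.
House 4 vehicle: only scooter fits.
House 1's nationality must be Brit (nothing else left).
So: house 1 = pickup/Brit, house 2 = hatchback/Swede, house 3 = convertible/Australian, house 4 = scooter/Japanese.

hatchback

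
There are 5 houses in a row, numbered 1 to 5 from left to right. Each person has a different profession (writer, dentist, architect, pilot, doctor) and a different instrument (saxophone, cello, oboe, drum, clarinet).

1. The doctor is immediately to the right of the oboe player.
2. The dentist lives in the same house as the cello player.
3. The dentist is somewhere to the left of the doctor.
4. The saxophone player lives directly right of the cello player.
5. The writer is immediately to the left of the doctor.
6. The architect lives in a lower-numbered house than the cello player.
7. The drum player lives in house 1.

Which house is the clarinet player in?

Clue 7 places the drum player in house 1.
The architect is narrowed to house 1 or 2 or 3; consider each.
Placing it in house 2 and house 3 leads to a contradiction, so it's in house 1.
The dentist is narrowed to house 2 or 3 or 4; consider each.
Placing it in house 3 and house 4 leads to a contradiction, so it's in house 2.
From clue 2, the cello player must be in house 2.
Clue 4: the saxophone player is in house 3.
That leaves oboe as the instrument for house 4.
House 5 instrument: only clarinet fits.
The doctor is in house 5 (clue 1).
By clue 5, the writer is in house 4.
House 3's profession must be pilot (nothing else left).
So: house 1 = architect/drum, house 2 = dentist/cello, house 3 = pilot/saxophone, house 4 = writer/oboe, house 5 = doctor/clarinet.

5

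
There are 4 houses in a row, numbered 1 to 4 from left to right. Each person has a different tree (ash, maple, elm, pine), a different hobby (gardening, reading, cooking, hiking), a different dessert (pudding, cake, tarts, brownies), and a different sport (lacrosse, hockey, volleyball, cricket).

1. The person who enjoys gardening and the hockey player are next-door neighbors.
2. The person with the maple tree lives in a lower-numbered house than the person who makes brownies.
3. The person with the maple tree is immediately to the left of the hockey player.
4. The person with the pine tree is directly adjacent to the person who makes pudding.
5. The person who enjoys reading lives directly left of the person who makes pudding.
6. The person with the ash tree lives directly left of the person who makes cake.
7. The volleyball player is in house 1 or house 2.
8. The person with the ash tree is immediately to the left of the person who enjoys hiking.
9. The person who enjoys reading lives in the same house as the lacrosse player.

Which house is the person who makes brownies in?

3

House 1's dessert must be tarts (nothing else left).
The volleyball player is narrowed to house 1 or 2; consider each.
Placing it in house 1 leads to a contradiction, so it's in house 2.
So house 4 gets elm for tree.
The person with the maple tree is narrowed to house 2 or 3; consider each.
Placing it in house 3 leads to a contradiction, so it's in house 2.
The hockey player is in house 3 (clue 3).
House 4 sport: only cricket fits.
Clue 9 places the person who enjoys reading in house 1.
So house 3 gets cooking for hobby.
House 3's dessert must be brownies (nothing else left).
That leaves lacrosse as the sport for house 1.
The person who makes pudding is in house 2 (clue 5).
So house 4 gets cake for dessert.
Clue 6: the person with the ash tree is in house 3.
The person who enjoys hiking is in house 4 (clue 8).
That leaves pine as the tree for house 1.
House 2's hobby must be gardening (nothing else left).
So: house 1 = pine/reading/tarts/lacrosse, house 2 = maple/gardening/pudding/volleyball, house 3 = ash/cooking/brownies/hockey, house 4 = elm/hiking/cake/cricket.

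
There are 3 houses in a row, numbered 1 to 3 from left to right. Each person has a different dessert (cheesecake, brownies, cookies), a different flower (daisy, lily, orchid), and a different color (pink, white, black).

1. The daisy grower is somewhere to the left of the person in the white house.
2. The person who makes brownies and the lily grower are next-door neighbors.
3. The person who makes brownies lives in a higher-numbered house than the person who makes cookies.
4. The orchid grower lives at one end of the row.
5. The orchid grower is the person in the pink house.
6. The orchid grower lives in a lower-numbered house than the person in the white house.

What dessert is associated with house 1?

cookies

From clue 6, the orchid grower must be in house 1.
That leaves lily as the flower for house 3.
From clue 1, the person in the white house must be in house 3.
Clue 2 places the person who makes brownies in house 2.
Clue 3: the person who makes cookies is in house 1.
Clue 5: the person in the pink house is in house 1.
House 3 dessert: only cheesecake fits.
That leaves daisy as the flower for house 2.
House 2 color: only black fits.
So: house 1 = cookies/orchid/pink, house 2 = brownies/daisy/black, house 3 = cheesecake/lily/white.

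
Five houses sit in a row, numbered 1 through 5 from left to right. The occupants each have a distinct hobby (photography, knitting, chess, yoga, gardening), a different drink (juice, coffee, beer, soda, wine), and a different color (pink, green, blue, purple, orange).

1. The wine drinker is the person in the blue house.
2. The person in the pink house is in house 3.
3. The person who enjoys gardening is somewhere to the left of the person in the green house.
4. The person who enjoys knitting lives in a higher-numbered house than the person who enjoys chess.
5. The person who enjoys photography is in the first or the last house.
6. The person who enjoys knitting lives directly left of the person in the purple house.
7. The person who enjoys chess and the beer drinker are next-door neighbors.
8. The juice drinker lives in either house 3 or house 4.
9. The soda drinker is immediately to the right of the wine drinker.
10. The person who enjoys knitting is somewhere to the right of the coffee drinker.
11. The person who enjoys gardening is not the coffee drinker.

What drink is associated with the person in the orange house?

Clue 2: the person in the pink house is in house 3.
So house 5 gets soda for drink.
Clue 9: the wine drinker is in house 4.
From clue 1, the person in the blue house must be in house 4.
The only drink still possible for house 3 is juice.
House 1 color: only orange fits.
So house 2 gets green for color.
That leaves purple as the color for house 5.
The person who enjoys gardening is in house 1 (clue 3).
From clue 6, the person who enjoys knitting must be in house 4.
Clue 11 places the coffee drinker in house 2.
That leaves beer as the drink for house 1.
From clue 7, the person who enjoys chess must be in house 2.
So house 3 gets yoga for hobby.
House 5 hobby: only photography fits.
So: house 1 = gardening/beer/orange, house 2 = chess/coffee/green, house 3 = yoga/juice/pink, house 4 = knitting/wine/blue, house 5 = photography/soda/purple.

beer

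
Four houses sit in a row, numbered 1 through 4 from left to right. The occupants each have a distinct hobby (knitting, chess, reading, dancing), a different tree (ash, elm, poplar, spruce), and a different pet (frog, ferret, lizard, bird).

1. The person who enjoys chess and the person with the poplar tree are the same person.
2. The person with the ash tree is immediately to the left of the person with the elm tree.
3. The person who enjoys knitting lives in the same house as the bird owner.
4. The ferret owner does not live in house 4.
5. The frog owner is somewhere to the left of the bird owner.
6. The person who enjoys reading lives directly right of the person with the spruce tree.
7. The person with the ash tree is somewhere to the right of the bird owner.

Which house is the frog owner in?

1

Clue 7: the person with the ash tree is in house 3.
Clue 7 places the bird owner in house 2.
That leaves lizard as the pet for house 4.
From clue 2, the person with the elm tree must be in house 4.
From clue 3, the person who enjoys knitting must be in house 2.
By clue 5, the frog owner is in house 1.
So house 3 gets reading for hobby.
House 3 pet: only ferret fits.
By clue 1, the person who enjoys chess is in house 1.
From clue 1, the person with the poplar tree must be in house 1.
Clue 6: the person with the spruce tree is in house 2.
House 4's hobby must be dancing (nothing else left).
So: house 1 = chess/poplar/frog, house 2 = knitting/spruce/bird, house 3 = reading/ash/ferret, house 4 = dancing/elm/lizard.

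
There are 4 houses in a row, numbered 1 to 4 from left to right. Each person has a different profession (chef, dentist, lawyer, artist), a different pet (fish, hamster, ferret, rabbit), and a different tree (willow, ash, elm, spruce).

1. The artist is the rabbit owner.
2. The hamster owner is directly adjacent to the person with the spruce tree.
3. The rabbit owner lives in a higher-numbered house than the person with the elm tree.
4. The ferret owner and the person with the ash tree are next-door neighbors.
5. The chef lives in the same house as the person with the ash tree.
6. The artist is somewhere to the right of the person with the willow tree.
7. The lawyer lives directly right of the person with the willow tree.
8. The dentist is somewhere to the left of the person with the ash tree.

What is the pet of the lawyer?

ferret

House 1 profession: only dentist fits.
The artist is narrowed to house 2 or 3 or 4; consider each.
Placing it in house 2 and house 3 leads to a contradiction, so it's in house 4.
Clue 1: the rabbit owner is in house 4.
That leaves spruce as the tree for house 4.
Clue 2 places the hamster owner in house 3.
The chef is narrowed to house 2 or 3; consider each.
Placing it in house 2 leads to a contradiction, so it's in house 3.
By clue 5, the person with the ash tree is in house 3.
That leaves lawyer as the profession for house 2.
Clue 4 places the ferret owner in house 2.
Clue 7: the person with the willow tree is in house 1.
House 1 pet: only fish fits.
The only tree still possible for house 2 is elm.
So: house 1 = dentist/fish/willow, house 2 = lawyer/ferret/elm, house 3 = chef/hamster/ash, house 4 = artist/rabbit/spruce.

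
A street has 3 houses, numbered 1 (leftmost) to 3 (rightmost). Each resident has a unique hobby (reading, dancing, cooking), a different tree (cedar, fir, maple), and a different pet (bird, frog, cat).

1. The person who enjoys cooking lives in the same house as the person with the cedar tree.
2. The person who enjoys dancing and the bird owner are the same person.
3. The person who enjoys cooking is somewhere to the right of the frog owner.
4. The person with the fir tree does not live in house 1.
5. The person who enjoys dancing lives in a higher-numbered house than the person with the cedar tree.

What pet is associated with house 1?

frog

That leaves reading as the hobby for house 1.
From clue 1, the person who enjoys cooking must be in house 2.
By clue 1, the person with the cedar tree is in house 2.
By clue 3, the frog owner is in house 1.
By clue 5, the person who enjoys dancing is in house 3.
That leaves maple as the tree for house 1.
The only tree still possible for house 3 is fir.
From clue 2, the bird owner must be in house 3.
That leaves cat as the pet for house 2.
So: house 1 = reading/maple/frog, house 2 = cooking/cedar/cat, house 3 = dancing/fir/bird.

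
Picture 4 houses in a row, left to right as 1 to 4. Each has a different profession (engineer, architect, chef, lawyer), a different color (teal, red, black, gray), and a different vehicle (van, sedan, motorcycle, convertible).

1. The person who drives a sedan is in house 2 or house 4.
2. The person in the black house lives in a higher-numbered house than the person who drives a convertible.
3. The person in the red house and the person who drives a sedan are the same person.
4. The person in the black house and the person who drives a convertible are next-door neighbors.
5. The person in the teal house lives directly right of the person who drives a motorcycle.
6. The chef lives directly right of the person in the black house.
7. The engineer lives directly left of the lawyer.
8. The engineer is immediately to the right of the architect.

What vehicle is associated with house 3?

van

That leaves architect as the profession for house 1.
House 1 color: only gray fits.
Clue 8 places the engineer in house 2.
Clue 7 places the lawyer in house 3.
House 4's profession must be chef (nothing else left).
From clue 6, the person in the black house must be in house 3.
Clue 4 places the person who drives a convertible in house 2.
From clue 3, the person in the red house must be in house 4.
House 2's color must be teal (nothing else left).
So house 4 gets sedan for vehicle.
Clue 5 places the person who drives a motorcycle in house 1.
The only vehicle still possible for house 3 is van.
So: house 1 = architect/gray/motorcycle, house 2 = engineer/teal/convertible, house 3 = lawyer/black/van, house 4 = chef/red/sedan.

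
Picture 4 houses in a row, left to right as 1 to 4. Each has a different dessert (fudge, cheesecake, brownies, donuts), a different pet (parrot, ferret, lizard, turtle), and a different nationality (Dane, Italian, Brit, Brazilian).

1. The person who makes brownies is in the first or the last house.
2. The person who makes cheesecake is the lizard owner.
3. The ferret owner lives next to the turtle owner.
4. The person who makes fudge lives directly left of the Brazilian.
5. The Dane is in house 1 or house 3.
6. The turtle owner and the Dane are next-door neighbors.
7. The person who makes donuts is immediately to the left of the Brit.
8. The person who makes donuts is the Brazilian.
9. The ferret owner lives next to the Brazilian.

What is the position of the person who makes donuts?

2

From clue 9, the Brazilian must be in house 2.
Clue 4: the person who makes fudge is in house 1.
Clue 8: the person who makes donuts is in house 2.
House 3 dessert: only cheesecake fits.
So house 4 gets brownies for dessert.
From clue 2, the lizard owner must be in house 3.
Clue 7 places the Brit in house 3.
House 4's nationality must be Italian (nothing else left).
By clue 3, the turtle owner is in house 2.
That leaves ferret as the pet for house 1.
House 4 pet: only parrot fits.
That leaves Dane as the nationality for house 1.
So: house 1 = fudge/ferret/Dane, house 2 = donuts/turtle/Brazilian, house 3 = cheesecake/lizard/Brit, house 4 = brownies/parrot/Italian.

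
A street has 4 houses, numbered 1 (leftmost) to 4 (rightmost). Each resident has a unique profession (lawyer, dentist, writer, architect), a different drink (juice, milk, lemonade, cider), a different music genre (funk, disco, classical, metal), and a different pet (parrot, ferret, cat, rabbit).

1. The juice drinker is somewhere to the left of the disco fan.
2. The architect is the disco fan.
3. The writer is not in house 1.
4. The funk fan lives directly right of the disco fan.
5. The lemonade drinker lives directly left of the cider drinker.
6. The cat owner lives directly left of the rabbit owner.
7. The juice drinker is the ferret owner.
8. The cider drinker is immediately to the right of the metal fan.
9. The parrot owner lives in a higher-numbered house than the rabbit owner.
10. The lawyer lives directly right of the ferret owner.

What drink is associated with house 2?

lemonade

House 1 profession: only dentist fits.
House 4's pet must be parrot (nothing else left).
House 4's profession must be writer (nothing else left).
So house 3 gets rabbit for pet.
Clue 6 places the cat owner in house 2.
That leaves ferret as the pet for house 1.
Clue 7 places the juice drinker in house 1.
The lawyer is in house 2 (clue 10).
House 3's profession must be architect (nothing else left).
Clue 2 places the disco fan in house 3.
Clue 4 places the funk fan in house 4.
So house 1 gets classical for music genre.
That leaves metal as the music genre for house 2.
The cider drinker is in house 3 (clue 8).
The only drink still possible for house 4 is milk.
The only drink still possible for house 2 is lemonade.
So: house 1 = dentist/juice/classical/ferret, house 2 = lawyer/lemonade/metal/cat, house 3 = architect/cider/disco/rabbit, house 4 = writer/milk/funk/parrot.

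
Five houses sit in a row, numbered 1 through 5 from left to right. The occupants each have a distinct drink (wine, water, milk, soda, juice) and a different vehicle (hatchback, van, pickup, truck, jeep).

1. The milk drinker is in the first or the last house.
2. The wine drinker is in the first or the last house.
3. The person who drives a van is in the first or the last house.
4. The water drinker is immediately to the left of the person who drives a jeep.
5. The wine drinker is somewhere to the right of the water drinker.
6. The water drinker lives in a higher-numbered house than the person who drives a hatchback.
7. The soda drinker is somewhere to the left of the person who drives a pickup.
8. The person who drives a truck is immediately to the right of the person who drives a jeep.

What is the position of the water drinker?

Clue 5: the wine drinker is in house 5.
That leaves milk as the drink for house 1.
That leaves hatchback as the vehicle for house 2.
From clue 6, the water drinker must be in house 3.
The only vehicle still possible for house 1 is van.
By clue 4, the person who drives a jeep is in house 4.
Clue 8 places the person who drives a truck in house 5.
The only vehicle still possible for house 3 is pickup.
Clue 7 places the soda drinker in house 2.
House 4 drink: only juice fits.
So: house 1 = milk/van, house 2 = soda/hatchback, house 3 = water/pickup, house 4 = juice/jeep, house 5 = wine/truck.

3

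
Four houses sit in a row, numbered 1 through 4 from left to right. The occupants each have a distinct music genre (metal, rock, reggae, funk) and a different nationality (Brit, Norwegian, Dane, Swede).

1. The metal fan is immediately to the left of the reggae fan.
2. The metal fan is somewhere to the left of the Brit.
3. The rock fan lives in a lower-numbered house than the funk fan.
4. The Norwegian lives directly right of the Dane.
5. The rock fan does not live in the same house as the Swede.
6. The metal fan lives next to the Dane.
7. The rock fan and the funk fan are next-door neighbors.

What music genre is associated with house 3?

The funk fan is narrowed to house 2 or 3 or 4; consider each.
Placing it in house 2 and house 3 leads to a contradiction, so it's in house 4.
The rock fan is in house 3 (clue 7).
House 1 music genre: only metal fits.
House 2 music genre: only reggae fits.
Clue 6 places the Dane in house 2.
House 1 nationality: only Swede fits.
By clue 4, the Norwegian is in house 3.
So house 4 gets Brit for nationality.
So: house 1 = metal/Swede, house 2 = reggae/Dane, house 3 = rock/Norwegian, house 4 = funk/Brit.

rock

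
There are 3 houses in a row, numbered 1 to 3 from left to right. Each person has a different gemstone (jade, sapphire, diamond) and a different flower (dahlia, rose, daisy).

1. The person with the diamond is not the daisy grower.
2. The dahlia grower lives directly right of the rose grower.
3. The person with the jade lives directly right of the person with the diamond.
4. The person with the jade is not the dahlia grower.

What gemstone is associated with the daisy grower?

jade

The person with the diamond is narrowed to house 1 or 2; consider each.
Placing it in house 1 leads to a contradiction, so it's in house 2.
From clue 3, the person with the jade must be in house 3.
The dahlia grower is in house 2 (clue 4).
House 1's gemstone must be sapphire (nothing else left).
House 1's flower must be rose (nothing else left).
House 3's flower must be daisy (nothing else left).
So: house 1 = sapphire/rose, house 2 = diamond/dahlia, house 3 = jade/daisy.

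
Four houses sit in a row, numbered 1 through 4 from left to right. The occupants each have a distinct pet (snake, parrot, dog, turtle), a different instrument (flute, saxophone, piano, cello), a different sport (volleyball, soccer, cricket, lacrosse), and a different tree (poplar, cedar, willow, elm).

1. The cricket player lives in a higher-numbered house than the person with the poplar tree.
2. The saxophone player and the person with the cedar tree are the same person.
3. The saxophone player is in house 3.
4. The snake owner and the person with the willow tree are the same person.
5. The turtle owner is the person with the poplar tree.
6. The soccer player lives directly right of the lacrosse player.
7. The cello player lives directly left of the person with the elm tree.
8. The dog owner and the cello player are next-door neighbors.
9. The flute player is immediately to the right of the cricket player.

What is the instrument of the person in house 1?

By clue 3, the saxophone player is in house 3.
From clue 2, the person with the cedar tree must be in house 3.
Clue 9 places the cricket player in house 3.
House 4 instrument: only flute fits.
The only tree still possible for house 2 is elm.
The only tree still possible for house 4 is willow.
By clue 4, the snake owner is in house 4.
Clue 5: the turtle owner is in house 1.
Clue 6: the soccer player is in house 2.
Clue 6: the lacrosse player is in house 1.
Clue 7 places the cello player in house 1.
Clue 8 places the dog owner in house 2.
That leaves parrot as the pet for house 3.
House 2 instrument: only piano fits.
House 4's sport must be volleyball (nothing else left).
That leaves poplar as the tree for house 1.
So: house 1 = turtle/cello/lacrosse/poplar, house 2 = dog/piano/soccer/elm, house 3 = parrot/saxophone/cricket/cedar, house 4 = snake/flute/volleyball/willow.

cello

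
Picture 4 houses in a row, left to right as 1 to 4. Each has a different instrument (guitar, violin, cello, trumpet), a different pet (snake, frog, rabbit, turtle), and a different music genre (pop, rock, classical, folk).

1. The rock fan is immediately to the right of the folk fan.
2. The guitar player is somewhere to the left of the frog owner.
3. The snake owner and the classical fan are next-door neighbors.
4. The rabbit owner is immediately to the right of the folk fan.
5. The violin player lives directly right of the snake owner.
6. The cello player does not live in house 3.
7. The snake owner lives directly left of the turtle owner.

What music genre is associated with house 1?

pop

The only pet still possible for house 1 is snake.
By clue 3, the classical fan is in house 2.
Clue 5: the violin player is in house 2.
From clue 7, the turtle owner must be in house 2.
By clue 1, the rock fan is in house 4.
Clue 1 places the folk fan in house 3.
By clue 4, the rabbit owner is in house 4.
So house 3 gets frog for pet.
That leaves pop as the music genre for house 1.
Clue 2: the guitar player is in house 1.
House 3's instrument must be trumpet (nothing else left).
House 4's instrument must be cello (nothing else left).
So: house 1 = guitar/snake/pop, house 2 = violin/turtle/classical, house 3 = trumpet/frog/folk, house 4 = cello/rabbit/rock.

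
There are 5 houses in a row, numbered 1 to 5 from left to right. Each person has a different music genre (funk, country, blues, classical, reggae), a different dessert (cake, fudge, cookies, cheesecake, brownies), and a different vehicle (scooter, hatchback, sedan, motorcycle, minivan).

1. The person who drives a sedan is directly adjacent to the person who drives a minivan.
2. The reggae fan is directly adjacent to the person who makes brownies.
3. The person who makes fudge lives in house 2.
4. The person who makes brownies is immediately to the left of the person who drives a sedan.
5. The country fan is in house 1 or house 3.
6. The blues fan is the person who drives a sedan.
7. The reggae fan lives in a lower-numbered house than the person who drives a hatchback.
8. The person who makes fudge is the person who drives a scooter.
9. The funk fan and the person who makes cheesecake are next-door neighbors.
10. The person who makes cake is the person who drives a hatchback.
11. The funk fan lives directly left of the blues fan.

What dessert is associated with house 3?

brownies

The person who makes fudge is in house 2 (clue 3).
By clue 8, the person who drives a scooter is in house 2.
The only vehicle still possible for house 1 is motorcycle.
That leaves cookies as the dessert for house 1.
The blues fan is narrowed to house 4 or 5; consider each.
Placing it in house 5 leads to a contradiction, so it's in house 4.
From clue 6, the person who drives a sedan must be in house 4.
The funk fan is in house 3 (clue 11).
House 1 music genre: only country fits.
House 2's music genre must be reggae (nothing else left).
That leaves classical as the music genre for house 5.
By clue 2, the person who makes brownies is in house 3.
Clue 9 places the person who makes cheesecake in house 4.
That leaves cake as the dessert for house 5.
Clue 10 places the person who drives a hatchback in house 5.
House 3's vehicle must be minivan (nothing else left).
So: house 1 = country/cookies/motorcycle, house 2 = reggae/fudge/scooter, house 3 = funk/brownies/minivan, house 4 = blues/cheesecake/sedan, house 5 = classical/cake/hatchback.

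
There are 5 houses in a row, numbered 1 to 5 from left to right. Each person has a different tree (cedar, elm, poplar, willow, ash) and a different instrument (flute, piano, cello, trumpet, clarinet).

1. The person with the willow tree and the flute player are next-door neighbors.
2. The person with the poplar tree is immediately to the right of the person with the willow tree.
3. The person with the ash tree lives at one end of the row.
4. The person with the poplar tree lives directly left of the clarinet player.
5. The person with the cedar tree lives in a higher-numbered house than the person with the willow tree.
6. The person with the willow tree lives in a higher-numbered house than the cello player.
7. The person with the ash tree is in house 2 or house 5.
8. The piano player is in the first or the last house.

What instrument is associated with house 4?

clarinet

Clue 7 places the person with the ash tree in house 5.
House 1 tree: only elm fits.
So house 2 gets willow for tree.
Clue 2: the person with the poplar tree is in house 3.
Clue 4 places the clarinet player in house 4.
By clue 6, the cello player is in house 1.
The only tree still possible for house 4 is cedar.
So house 2 gets trumpet for instrument.
So house 3 gets flute for instrument.
So house 5 gets piano for instrument.
So: house 1 = elm/cello, house 2 = willow/trumpet, house 3 = poplar/flute, house 4 = cedar/clarinet, house 5 = ash/piano.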